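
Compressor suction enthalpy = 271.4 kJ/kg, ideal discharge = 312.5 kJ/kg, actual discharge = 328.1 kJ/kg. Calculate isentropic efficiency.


dh_ideal = 312.5 - 271.4 = 41.1 kJ/kg
dh_actual = 328.1 - 271.4 = 56.7 kJ/kg
eta_s = dh_ideal / dh_actual = 41.1 / 56.7
eta_s = 0.7249

0.7249


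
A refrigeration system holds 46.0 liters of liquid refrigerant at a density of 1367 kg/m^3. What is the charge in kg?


Charge = V * rho / 1000
Charge = 46.0 * 1367 / 1000
Charge = 62.88 kg

62.88


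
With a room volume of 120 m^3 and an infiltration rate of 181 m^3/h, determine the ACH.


ACH = flow / volume
ACH = 181 / 120
ACH = 1.508

1.508


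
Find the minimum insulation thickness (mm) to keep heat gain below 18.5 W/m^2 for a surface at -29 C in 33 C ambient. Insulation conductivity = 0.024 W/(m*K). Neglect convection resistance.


dT = 33 - (-29) = 62 K
thickness = k * dT / q_max * 1000
thickness = 0.024 * 62 / 18.5 * 1000
thickness = 80.4 mm

80.4


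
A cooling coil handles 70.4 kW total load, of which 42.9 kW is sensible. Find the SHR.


SHR = Q_sensible / Q_total
SHR = 42.9 / 70.4
SHR = 0.609

0.609


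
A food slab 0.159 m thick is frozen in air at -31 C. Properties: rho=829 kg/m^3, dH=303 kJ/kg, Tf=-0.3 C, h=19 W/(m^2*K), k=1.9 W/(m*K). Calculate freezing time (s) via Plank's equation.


dT = -0.3 - (-31) = 30.7 K
term1 = a/(2h) = 0.159/(2*19) = 0.004184210526
term2 = a^2/(8k) = 0.159^2/(8*1.9) = 0.001663223684
t = rho*dH*1000/dT * (term1 + term2)
t = 829*303*1000/30.7 * (0.004184210526 + 0.001663223684)
t = 47844 s

47844


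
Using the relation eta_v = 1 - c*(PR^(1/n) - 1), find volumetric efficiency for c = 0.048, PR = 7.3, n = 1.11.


PR^(1/n) = 7.3^(1/1.11) = 5.99471226
eta_v = 1 - 0.048 * (5.99471226 - 1)
eta_v = 0.7603

0.7603


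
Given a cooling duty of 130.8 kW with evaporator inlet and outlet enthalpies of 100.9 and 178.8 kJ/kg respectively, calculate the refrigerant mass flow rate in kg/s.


dh = 178.8 - 100.9 = 77.9 kJ/kg
m_dot = Q / dh = 130.8 / 77.9 = 1.6791 kg/s

1.6791


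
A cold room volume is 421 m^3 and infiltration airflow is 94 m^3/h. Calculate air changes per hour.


ACH = flow / volume
ACH = 94 / 421
ACH = 0.223

0.223


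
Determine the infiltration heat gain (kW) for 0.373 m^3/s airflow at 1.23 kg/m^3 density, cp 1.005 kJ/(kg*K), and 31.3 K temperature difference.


Q = V_dot * rho * cp * dT
Q = 0.373 * 1.23 * 1.005 * 31.3
Q = 14.432 kW

14.432


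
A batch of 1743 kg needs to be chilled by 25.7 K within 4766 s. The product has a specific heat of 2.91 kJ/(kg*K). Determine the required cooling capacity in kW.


Q = m * cp * dT / t
Q = 1743 * 2.91 * 25.7 / 4766
Q = 27.351 kW

27.351


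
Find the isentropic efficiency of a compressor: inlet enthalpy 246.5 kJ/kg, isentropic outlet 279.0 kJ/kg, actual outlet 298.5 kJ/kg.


dh_ideal = 279.0 - 246.5 = 32.5 kJ/kg
dh_actual = 298.5 - 246.5 = 52.0 kJ/kg
eta_s = dh_ideal / dh_actual = 32.5 / 52.0
eta_s = 0.625

0.625


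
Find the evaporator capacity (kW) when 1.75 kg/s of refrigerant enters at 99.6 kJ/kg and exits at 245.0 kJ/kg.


dh = 245.0 - 99.6 = 145.4 kJ/kg
Q_evap = m_dot * dh = 1.75 * 145.4
Q_evap = 254.45 kW

254.45


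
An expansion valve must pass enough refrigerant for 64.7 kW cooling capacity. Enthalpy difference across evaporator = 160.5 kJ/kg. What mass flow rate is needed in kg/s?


m_dot = Q / dh
m_dot = 64.7 / 160.5
m_dot = 0.4031 kg/s

0.4031


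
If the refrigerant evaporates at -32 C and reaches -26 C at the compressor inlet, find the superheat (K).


Superheat = T_suction - T_evap
Superheat = -26 - (-32)
Superheat = 6 K

6


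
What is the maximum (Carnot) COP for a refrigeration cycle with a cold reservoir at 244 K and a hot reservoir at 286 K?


dT = 286 - 244 = 42 K
COP_carnot = T_cold / dT = 244 / 42
COP_carnot = 5.81

5.81


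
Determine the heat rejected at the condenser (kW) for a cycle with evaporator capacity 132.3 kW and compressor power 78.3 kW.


Q_cond = Q_evap + W
Q_cond = 132.3 + 78.3
Q_cond = 210.6 kW

210.6


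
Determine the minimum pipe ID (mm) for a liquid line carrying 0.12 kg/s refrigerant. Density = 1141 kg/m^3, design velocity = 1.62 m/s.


A = m_dot / (rho * v) = 0.12 / (1141 * 1.62) = 0.00006492031032 m^2
d = sqrt(4*A/pi) * 1000
d = 9.1 mm

9.1


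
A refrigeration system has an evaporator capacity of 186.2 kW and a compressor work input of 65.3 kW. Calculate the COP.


COP = Q_evap / W
COP = 186.2 / 65.3
COP = 2.851

2.851


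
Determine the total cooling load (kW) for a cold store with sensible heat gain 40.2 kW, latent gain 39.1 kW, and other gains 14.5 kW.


Q_total = Q_s + Q_l + Q_misc
Q_total = 40.2 + 39.1 + 14.5
Q_total = 93.8 kW

93.8


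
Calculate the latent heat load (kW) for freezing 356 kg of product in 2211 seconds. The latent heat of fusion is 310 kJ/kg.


Q_lat = m * h_fg / t
Q_lat = 356 * 310 / 2211
Q_lat = 49.91 kW

49.91


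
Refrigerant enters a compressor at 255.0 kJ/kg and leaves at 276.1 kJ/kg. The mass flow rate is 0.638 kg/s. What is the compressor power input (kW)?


dh = 276.1 - 255.0 = 21.1 kJ/kg
W = m_dot * dh = 0.638 * 21.1 = 13.46 kW

13.46


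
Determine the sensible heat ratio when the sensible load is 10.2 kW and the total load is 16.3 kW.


SHR = Q_sensible / Q_total
SHR = 10.2 / 16.3
SHR = 0.626

0.626


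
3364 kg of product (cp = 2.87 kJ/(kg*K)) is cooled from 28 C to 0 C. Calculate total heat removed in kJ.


dT = 28 - (0) = 28 K
Q = m * cp * dT = 3364 * 2.87 * 28
Q = 270331 kJ

270331


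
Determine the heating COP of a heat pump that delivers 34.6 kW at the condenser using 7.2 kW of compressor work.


COP_hp = Q_cond / W
COP_hp = 34.6 / 7.2
COP_hp = 4.806

4.806


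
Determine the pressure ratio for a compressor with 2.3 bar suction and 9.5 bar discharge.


PR = P_high / P_low
PR = 9.5 / 2.3
PR = 4.13

4.13


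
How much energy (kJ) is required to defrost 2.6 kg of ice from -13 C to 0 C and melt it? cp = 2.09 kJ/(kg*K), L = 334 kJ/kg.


Sensible heat = cp * dT = 2.09 * 13 = 27.17 kJ/kg
Total per kg = 27.17 + 334 = 361.17 kJ/kg
Q = m * total = 2.6 * 361.17
Q = 939.0 kJ

939.0


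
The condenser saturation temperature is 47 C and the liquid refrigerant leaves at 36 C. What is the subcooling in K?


Subcooling = T_cond - T_liquid
Subcooling = 47 - 36
Subcooling = 11 K

11


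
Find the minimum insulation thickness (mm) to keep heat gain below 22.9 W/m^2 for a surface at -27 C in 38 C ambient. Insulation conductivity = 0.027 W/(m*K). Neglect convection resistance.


dT = 38 - (-27) = 65 K
thickness = k * dT / q_max * 1000
thickness = 0.027 * 65 / 22.9 * 1000
thickness = 76.6 mm

76.6


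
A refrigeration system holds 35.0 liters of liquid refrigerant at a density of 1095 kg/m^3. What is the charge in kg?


Charge = V * rho / 1000
Charge = 35.0 * 1095 / 1000
Charge = 38.33 kg

38.33


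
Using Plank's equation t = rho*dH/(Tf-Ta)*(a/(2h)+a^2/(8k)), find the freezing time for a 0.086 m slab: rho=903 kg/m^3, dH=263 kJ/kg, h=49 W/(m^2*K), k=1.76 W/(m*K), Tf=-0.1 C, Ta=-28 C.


dT = -0.1 - (-28) = 27.9 K
term1 = a/(2h) = 0.086/(2*49) = 0.0008775510204
term2 = a^2/(8k) = 0.086^2/(8*1.76) = 0.0005252840909
t = rho*dH*1000/dT * (term1 + term2)
t = 903*263*1000/27.9 * (0.0008775510204 + 0.0005252840909)
t = 11941 s

11941


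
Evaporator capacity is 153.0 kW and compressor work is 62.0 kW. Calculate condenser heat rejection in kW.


Q_cond = Q_evap + W
Q_cond = 153.0 + 62.0
Q_cond = 215.0 kW

215.0


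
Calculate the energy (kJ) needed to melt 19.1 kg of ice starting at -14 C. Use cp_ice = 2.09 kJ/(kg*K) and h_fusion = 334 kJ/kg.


Sensible heat = cp * dT = 2.09 * 14 = 29.26 kJ/kg
Total per kg = 29.26 + 334 = 363.26 kJ/kg
Q = m * total = 19.1 * 363.26
Q = 6938.3 kJ

6938.3


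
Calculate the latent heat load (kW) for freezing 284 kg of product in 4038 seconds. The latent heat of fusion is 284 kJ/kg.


Q_lat = m * h_fg / t
Q_lat = 284 * 284 / 4038
Q_lat = 19.97 kW

19.97


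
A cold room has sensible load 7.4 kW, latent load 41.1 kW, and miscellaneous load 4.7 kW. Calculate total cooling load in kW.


Q_total = Q_s + Q_l + Q_misc
Q_total = 7.4 + 41.1 + 4.7
Q_total = 53.2 kW

53.2


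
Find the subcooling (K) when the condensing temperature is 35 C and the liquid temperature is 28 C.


Subcooling = T_cond - T_liquid
Subcooling = 35 - 28
Subcooling = 7 K

7


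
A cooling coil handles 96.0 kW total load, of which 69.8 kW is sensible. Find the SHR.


SHR = Q_sensible / Q_total
SHR = 69.8 / 96.0
SHR = 0.727

0.727


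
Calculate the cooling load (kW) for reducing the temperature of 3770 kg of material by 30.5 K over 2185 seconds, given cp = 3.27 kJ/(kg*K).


Q = m * cp * dT / t
Q = 3770 * 3.27 * 30.5 / 2185
Q = 172.083 kW

172.083


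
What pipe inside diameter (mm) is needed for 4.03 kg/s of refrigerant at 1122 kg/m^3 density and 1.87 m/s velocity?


A = m_dot / (rho * v) = 4.03 / (1122 * 1.87) = 0.001920748854 m^2
d = sqrt(4*A/pi) * 1000
d = 49.5 mm

49.5


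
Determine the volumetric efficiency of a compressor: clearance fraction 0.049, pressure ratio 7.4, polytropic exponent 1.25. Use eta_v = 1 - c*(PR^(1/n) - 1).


PR^(1/n) = 7.4^(1/1.25) = 4.95890029
eta_v = 1 - 0.049 * (4.95890029 - 1)
eta_v = 0.806

0.806


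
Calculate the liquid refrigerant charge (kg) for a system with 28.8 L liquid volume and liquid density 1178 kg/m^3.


Charge = V * rho / 1000
Charge = 28.8 * 1178 / 1000
Charge = 33.93 kg

33.93


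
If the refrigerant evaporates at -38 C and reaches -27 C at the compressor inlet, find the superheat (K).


Superheat = T_suction - T_evap
Superheat = -27 - (-38)
Superheat = 11 K

11


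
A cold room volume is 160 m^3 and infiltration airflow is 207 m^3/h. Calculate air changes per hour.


ACH = flow / volume
ACH = 207 / 160
ACH = 1.294

1.294


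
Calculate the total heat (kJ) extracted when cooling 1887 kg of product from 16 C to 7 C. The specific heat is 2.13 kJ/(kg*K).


dT = 16 - (7) = 9 K
Q = m * cp * dT = 1887 * 2.13 * 9
Q = 36174 kJ

36174


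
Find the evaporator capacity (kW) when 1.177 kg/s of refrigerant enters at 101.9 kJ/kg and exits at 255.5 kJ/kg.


dh = 255.5 - 101.9 = 153.6 kJ/kg
Q_evap = m_dot * dh = 1.177 * 153.6
Q_evap = 180.79 kW

180.79


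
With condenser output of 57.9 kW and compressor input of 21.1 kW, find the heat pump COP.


COP_hp = Q_cond / W
COP_hp = 57.9 / 21.1
COP_hp = 2.744

2.744


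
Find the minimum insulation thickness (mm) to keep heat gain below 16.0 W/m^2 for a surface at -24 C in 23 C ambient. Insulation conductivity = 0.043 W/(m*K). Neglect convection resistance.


dT = 23 - (-24) = 47 K
thickness = k * dT / q_max * 1000
thickness = 0.043 * 47 / 16.0 * 1000
thickness = 126.3 mm

126.3


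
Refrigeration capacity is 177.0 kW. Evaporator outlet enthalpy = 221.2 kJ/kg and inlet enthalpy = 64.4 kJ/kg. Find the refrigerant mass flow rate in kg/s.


dh = 221.2 - 64.4 = 156.8 kJ/kg
m_dot = Q / dh = 177.0 / 156.8 = 1.1288 kg/s

1.1288


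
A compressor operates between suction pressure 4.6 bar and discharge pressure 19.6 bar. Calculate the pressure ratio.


PR = P_high / P_low
PR = 19.6 / 4.6
PR = 4.261

4.261


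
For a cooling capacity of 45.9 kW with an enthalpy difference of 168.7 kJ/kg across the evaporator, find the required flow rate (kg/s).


m_dot = Q / dh
m_dot = 45.9 / 168.7
m_dot = 0.2721 kg/s

0.2721


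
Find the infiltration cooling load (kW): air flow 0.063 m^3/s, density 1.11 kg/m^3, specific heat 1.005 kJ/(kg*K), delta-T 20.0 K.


Q = V_dot * rho * cp * dT
Q = 0.063 * 1.11 * 1.005 * 20.0
Q = 1.406 kW

1.406


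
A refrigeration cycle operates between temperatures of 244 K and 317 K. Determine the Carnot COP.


dT = 317 - 244 = 73 K
COP_carnot = T_cold / dT = 244 / 73
COP_carnot = 3.342

3.342


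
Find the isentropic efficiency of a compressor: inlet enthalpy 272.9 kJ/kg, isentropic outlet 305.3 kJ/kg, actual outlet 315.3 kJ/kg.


dh_ideal = 305.3 - 272.9 = 32.4 kJ/kg
dh_actual = 315.3 - 272.9 = 42.4 kJ/kg
eta_s = dh_ideal / dh_actual = 32.4 / 42.4
eta_s = 0.7642

0.7642


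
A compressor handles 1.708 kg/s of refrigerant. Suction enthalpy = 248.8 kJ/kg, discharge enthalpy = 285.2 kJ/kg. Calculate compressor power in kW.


dh = 285.2 - 248.8 = 36.4 kJ/kg
W = m_dot * dh = 1.708 * 36.4 = 62.17 kW

62.17


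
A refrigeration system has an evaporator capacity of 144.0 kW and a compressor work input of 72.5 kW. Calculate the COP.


COP = Q_evap / W
COP = 144.0 / 72.5
COP = 1.986

1.986


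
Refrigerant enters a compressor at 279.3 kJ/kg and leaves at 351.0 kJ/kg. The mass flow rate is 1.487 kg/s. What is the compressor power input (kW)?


dh = 351.0 - 279.3 = 71.7 kJ/kg
W = m_dot * dh = 1.487 * 71.7 = 106.62 kW

106.62


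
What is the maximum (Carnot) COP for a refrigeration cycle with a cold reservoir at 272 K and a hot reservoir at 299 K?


dT = 299 - 272 = 27 K
COP_carnot = T_cold / dT = 272 / 27
COP_carnot = 10.074

10.074


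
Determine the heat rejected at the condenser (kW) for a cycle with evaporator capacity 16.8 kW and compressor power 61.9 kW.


Q_cond = Q_evap + W
Q_cond = 16.8 + 61.9
Q_cond = 78.7 kW

78.7


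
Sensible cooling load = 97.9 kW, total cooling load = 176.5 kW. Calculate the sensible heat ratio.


SHR = Q_sensible / Q_total
SHR = 97.9 / 176.5
SHR = 0.555

0.555


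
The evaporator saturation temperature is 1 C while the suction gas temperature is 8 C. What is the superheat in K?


Superheat = T_suction - T_evap
Superheat = 8 - (1)
Superheat = 7 K

7


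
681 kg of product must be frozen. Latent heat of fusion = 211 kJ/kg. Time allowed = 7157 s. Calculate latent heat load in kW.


Q_lat = m * h_fg / t
Q_lat = 681 * 211 / 7157
Q_lat = 20.08 kW

20.08


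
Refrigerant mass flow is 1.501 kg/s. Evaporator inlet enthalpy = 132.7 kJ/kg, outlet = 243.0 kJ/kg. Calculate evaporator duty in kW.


dh = 243.0 - 132.7 = 110.3 kJ/kg
Q_evap = m_dot * dh = 1.501 * 110.3
Q_evap = 165.56 kW

165.56


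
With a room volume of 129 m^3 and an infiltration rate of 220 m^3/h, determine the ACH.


ACH = flow / volume
ACH = 220 / 129
ACH = 1.705

1.705


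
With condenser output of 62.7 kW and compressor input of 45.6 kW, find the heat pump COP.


COP_hp = Q_cond / W
COP_hp = 62.7 / 45.6
COP_hp = 1.375

1.375


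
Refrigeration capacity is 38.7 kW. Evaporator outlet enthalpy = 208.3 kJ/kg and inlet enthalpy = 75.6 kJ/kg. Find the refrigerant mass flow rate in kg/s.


dh = 208.3 - 75.6 = 132.7 kJ/kg
m_dot = Q / dh = 38.7 / 132.7 = 0.2916 kg/s

0.2916


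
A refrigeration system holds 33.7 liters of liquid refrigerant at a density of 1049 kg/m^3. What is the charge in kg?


Charge = V * rho / 1000
Charge = 33.7 * 1049 / 1000
Charge = 35.35 kg

35.35


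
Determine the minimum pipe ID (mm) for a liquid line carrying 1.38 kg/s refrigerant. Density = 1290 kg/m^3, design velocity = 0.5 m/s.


A = m_dot / (rho * v) = 1.38 / (1290 * 0.5) = 0.002139534884 m^2
d = sqrt(4*A/pi) * 1000
d = 52.2 mm

52.2


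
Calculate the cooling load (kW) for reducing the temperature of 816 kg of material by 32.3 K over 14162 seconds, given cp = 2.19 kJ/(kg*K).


Q = m * cp * dT / t
Q = 816 * 2.19 * 32.3 / 14162
Q = 4.076 kW

4.076


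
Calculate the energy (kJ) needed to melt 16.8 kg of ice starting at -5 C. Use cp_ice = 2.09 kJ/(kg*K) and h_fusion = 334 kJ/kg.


Sensible heat = cp * dT = 2.09 * 5 = 10.45 kJ/kg
Total per kg = 10.45 + 334 = 344.45 kJ/kg
Q = m * total = 16.8 * 344.45
Q = 5786.8 kJ

5786.8


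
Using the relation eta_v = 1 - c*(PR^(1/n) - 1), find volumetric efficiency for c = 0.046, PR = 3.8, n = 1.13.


PR^(1/n) = 3.8^(1/1.13) = 3.25898851
eta_v = 1 - 0.046 * (3.25898851 - 1)
eta_v = 0.8961

0.8961


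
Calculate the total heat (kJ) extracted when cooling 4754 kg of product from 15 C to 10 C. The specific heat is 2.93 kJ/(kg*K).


dT = 15 - (10) = 5 K
Q = m * cp * dT = 4754 * 2.93 * 5
Q = 69646 kJ

69646


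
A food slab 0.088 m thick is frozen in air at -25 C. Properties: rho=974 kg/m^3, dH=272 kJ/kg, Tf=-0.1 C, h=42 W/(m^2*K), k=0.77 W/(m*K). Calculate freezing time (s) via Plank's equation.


dT = -0.1 - (-25) = 24.9 K
term1 = a/(2h) = 0.088/(2*42) = 0.001047619048
term2 = a^2/(8k) = 0.088^2/(8*0.77) = 0.001257142857
t = rho*dH*1000/dT * (term1 + term2)
t = 974*272*1000/24.9 * (0.001047619048 + 0.001257142857)
t = 24522 s

24522


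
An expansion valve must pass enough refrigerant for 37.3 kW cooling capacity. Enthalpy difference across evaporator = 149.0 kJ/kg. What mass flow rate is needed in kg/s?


m_dot = Q / dh
m_dot = 37.3 / 149.0
m_dot = 0.2503 kg/s

0.2503


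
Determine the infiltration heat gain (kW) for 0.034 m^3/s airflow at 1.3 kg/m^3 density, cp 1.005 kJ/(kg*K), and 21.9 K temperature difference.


Q = V_dot * rho * cp * dT
Q = 0.034 * 1.3 * 1.005 * 21.9
Q = 0.973 kW

0.973


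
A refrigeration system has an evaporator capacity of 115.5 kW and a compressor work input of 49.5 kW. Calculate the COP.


COP = Q_evap / W
COP = 115.5 / 49.5
COP = 2.333

2.333


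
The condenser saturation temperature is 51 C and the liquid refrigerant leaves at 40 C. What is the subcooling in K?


Subcooling = T_cond - T_liquid
Subcooling = 51 - 40
Subcooling = 11 K

11


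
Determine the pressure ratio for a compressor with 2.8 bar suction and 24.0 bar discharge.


PR = P_high / P_low
PR = 24.0 / 2.8
PR = 8.571

8.571


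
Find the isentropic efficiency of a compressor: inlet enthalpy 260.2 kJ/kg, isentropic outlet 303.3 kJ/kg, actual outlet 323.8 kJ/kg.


dh_ideal = 303.3 - 260.2 = 43.1 kJ/kg
dh_actual = 323.8 - 260.2 = 63.6 kJ/kg
eta_s = dh_ideal / dh_actual = 43.1 / 63.6
eta_s = 0.6777

0.6777


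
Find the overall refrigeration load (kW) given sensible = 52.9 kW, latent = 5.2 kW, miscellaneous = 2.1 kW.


Q_total = Q_s + Q_l + Q_misc
Q_total = 52.9 + 5.2 + 2.1
Q_total = 60.2 kW

60.2


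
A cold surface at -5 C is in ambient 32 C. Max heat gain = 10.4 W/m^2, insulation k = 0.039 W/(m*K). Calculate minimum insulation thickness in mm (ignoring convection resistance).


dT = 32 - (-5) = 37 K
thickness = k * dT / q_max * 1000
thickness = 0.039 * 37 / 10.4 * 1000
thickness = 138.8 mm

138.8


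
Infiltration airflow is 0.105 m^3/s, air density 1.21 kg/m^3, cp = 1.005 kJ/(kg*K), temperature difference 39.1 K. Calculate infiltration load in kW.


Q = V_dot * rho * cp * dT
Q = 0.105 * 1.21 * 1.005 * 39.1
Q = 4.992 kW

4.992


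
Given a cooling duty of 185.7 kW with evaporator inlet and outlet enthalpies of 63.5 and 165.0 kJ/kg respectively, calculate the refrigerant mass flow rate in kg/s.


dh = 165.0 - 63.5 = 101.5 kJ/kg
m_dot = Q / dh = 185.7 / 101.5 = 1.8296 kg/s

1.8296


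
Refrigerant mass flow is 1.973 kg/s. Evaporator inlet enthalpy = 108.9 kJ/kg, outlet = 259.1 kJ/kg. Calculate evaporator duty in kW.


dh = 259.1 - 108.9 = 150.2 kJ/kg
Q_evap = m_dot * dh = 1.973 * 150.2
Q_evap = 296.34 kW

296.34


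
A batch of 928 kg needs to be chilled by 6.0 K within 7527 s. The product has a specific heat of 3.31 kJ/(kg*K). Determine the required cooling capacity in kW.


Q = m * cp * dT / t
Q = 928 * 3.31 * 6.0 / 7527
Q = 2.449 kW

2.449


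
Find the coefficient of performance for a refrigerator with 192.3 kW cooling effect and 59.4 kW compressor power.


COP = Q_evap / W
COP = 192.3 / 59.4
COP = 3.237

3.237


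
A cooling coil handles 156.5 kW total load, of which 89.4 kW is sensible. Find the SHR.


SHR = Q_sensible / Q_total
SHR = 89.4 / 156.5
SHR = 0.571

0.571


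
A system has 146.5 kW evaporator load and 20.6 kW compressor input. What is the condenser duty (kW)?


Q_cond = Q_evap + W
Q_cond = 146.5 + 20.6
Q_cond = 167.1 kW

167.1


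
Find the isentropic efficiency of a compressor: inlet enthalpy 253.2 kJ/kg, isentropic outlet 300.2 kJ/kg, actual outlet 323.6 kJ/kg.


dh_ideal = 300.2 - 253.2 = 47.0 kJ/kg
dh_actual = 323.6 - 253.2 = 70.4 kJ/kg
eta_s = dh_ideal / dh_actual = 47.0 / 70.4
eta_s = 0.6676

0.6676


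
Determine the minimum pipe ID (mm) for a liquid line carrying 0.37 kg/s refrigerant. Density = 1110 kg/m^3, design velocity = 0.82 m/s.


A = m_dot / (rho * v) = 0.37 / (1110 * 0.82) = 0.000406504065 m^2
d = sqrt(4*A/pi) * 1000
d = 22.8 mm

22.8


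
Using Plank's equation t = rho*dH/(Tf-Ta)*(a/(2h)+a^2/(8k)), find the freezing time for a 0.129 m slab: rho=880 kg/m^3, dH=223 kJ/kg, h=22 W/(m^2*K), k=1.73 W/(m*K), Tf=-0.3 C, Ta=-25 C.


dT = -0.3 - (-25) = 24.7 K
term1 = a/(2h) = 0.129/(2*22) = 0.002931818182
term2 = a^2/(8k) = 0.129^2/(8*1.73) = 0.001202384393
t = rho*dH*1000/dT * (term1 + term2)
t = 880*223*1000/24.7 * (0.002931818182 + 0.001202384393)
t = 32846 s

32846


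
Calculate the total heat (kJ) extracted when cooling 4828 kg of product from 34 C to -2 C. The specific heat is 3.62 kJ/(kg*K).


dT = 34 - (-2) = 36 K
Q = m * cp * dT = 4828 * 3.62 * 36
Q = 629185 kJ

629185


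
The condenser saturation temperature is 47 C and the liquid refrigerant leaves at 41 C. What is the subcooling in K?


Subcooling = T_cond - T_liquid
Subcooling = 47 - 41
Subcooling = 6 K

6


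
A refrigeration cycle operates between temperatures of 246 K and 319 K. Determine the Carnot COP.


dT = 319 - 246 = 73 K
COP_carnot = T_cold / dT = 246 / 73
COP_carnot = 3.37

3.37


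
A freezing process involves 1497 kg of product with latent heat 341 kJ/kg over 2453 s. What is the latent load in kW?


Q_lat = m * h_fg / t
Q_lat = 1497 * 341 / 2453
Q_lat = 208.1 kW

208.1


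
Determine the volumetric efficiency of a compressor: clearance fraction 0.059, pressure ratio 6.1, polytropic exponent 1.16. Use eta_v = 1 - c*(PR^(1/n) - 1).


PR^(1/n) = 6.1^(1/1.16) = 4.75344506
eta_v = 1 - 0.059 * (4.75344506 - 1)
eta_v = 0.7785

0.7785


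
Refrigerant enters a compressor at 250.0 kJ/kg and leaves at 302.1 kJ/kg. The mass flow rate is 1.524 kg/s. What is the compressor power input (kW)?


dh = 302.1 - 250.0 = 52.1 kJ/kg
W = m_dot * dh = 1.524 * 52.1 = 79.4 kW

79.4


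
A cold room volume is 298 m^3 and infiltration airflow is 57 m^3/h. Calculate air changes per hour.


ACH = flow / volume
ACH = 57 / 298
ACH = 0.191

0.191


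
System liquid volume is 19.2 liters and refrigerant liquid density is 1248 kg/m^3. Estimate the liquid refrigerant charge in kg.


Charge = V * rho / 1000
Charge = 19.2 * 1248 / 1000
Charge = 23.96 kg

23.96


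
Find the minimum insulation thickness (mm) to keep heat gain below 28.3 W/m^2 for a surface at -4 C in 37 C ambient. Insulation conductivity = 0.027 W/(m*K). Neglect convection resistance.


dT = 37 - (-4) = 41 K
thickness = k * dT / q_max * 1000
thickness = 0.027 * 41 / 28.3 * 1000
thickness = 39.1 mm

39.1


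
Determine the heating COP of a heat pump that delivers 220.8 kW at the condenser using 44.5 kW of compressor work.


COP_hp = Q_cond / W
COP_hp = 220.8 / 44.5
COP_hp = 4.962

4.962


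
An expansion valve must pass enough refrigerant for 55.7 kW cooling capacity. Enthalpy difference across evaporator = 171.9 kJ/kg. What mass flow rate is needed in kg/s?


m_dot = Q / dh
m_dot = 55.7 / 171.9
m_dot = 0.324 kg/s

0.324


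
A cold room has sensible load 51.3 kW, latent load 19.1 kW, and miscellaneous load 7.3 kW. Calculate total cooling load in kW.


Q_total = Q_s + Q_l + Q_misc
Q_total = 51.3 + 19.1 + 7.3
Q_total = 77.7 kW

77.7


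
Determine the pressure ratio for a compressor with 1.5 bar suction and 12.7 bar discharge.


PR = P_high / P_low
PR = 12.7 / 1.5
PR = 8.467

8.467


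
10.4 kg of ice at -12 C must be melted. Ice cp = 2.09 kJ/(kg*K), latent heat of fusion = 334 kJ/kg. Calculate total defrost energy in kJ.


Sensible heat = cp * dT = 2.09 * 12 = 25.08 kJ/kg
Total per kg = 25.08 + 334 = 359.08 kJ/kg
Q = m * total = 10.4 * 359.08
Q = 3734.4 kJ

3734.4


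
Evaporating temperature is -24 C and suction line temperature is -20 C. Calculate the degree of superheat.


Superheat = T_suction - T_evap
Superheat = -20 - (-24)
Superheat = 4 K

4


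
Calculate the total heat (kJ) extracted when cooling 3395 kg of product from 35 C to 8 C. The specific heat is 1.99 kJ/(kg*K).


dT = 35 - (8) = 27 K
Q = m * cp * dT = 3395 * 1.99 * 27
Q = 182413 kJ

182413


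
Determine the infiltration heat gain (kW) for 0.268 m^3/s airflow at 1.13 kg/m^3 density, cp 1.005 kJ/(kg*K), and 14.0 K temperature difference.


Q = V_dot * rho * cp * dT
Q = 0.268 * 1.13 * 1.005 * 14.0
Q = 4.261 kW

4.261


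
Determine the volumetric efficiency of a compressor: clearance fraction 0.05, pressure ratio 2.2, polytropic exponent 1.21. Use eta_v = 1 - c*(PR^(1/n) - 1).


PR^(1/n) = 2.2^(1/1.21) = 1.91864202
eta_v = 1 - 0.05 * (1.91864202 - 1)
eta_v = 0.9541

0.9541


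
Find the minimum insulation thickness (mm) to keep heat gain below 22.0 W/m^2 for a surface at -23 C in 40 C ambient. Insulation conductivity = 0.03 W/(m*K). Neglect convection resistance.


dT = 40 - (-23) = 63 K
thickness = k * dT / q_max * 1000
thickness = 0.03 * 63 / 22.0 * 1000
thickness = 85.9 mm

85.9


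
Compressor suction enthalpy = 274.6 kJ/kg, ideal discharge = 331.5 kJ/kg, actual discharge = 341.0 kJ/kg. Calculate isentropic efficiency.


dh_ideal = 331.5 - 274.6 = 56.9 kJ/kg
dh_actual = 341.0 - 274.6 = 66.4 kJ/kg
eta_s = dh_ideal / dh_actual = 56.9 / 66.4
eta_s = 0.8569

0.8569


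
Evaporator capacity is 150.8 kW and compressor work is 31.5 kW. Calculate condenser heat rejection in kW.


Q_cond = Q_evap + W
Q_cond = 150.8 + 31.5
Q_cond = 182.3 kW

182.3


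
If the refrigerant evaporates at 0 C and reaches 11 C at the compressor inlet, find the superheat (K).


Superheat = T_suction - T_evap
Superheat = 11 - (0)
Superheat = 11 K

11


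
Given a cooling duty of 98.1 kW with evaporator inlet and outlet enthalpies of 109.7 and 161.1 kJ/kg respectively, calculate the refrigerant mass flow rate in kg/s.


dh = 161.1 - 109.7 = 51.4 kJ/kg
m_dot = Q / dh = 98.1 / 51.4 = 1.9086 kg/s

1.9086


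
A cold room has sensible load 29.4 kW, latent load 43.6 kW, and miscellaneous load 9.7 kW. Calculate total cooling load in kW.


Q_total = Q_s + Q_l + Q_misc
Q_total = 29.4 + 43.6 + 9.7
Q_total = 82.7 kW

82.7


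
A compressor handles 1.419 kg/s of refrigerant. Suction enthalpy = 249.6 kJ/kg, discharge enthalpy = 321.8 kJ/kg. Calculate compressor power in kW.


dh = 321.8 - 249.6 = 72.2 kJ/kg
W = m_dot * dh = 1.419 * 72.2 = 102.45 kW

102.45


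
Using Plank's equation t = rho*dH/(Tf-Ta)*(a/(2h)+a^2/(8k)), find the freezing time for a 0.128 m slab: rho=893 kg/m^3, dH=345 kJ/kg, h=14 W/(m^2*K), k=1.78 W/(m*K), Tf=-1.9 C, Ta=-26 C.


dT = -1.9 - (-26) = 24.1 K
term1 = a/(2h) = 0.128/(2*14) = 0.004571428571
term2 = a^2/(8k) = 0.128^2/(8*1.78) = 0.001150561798
t = rho*dH*1000/dT * (term1 + term2)
t = 893*345*1000/24.1 * (0.004571428571 + 0.001150561798)
t = 73148 s

73148


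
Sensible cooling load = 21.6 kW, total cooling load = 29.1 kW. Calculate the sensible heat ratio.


SHR = Q_sensible / Q_total
SHR = 21.6 / 29.1
SHR = 0.742

0.742


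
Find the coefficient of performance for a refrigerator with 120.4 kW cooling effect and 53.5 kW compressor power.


COP = Q_evap / W
COP = 120.4 / 53.5
COP = 2.25

2.25


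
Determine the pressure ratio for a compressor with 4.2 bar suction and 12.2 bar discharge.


PR = P_high / P_low
PR = 12.2 / 4.2
PR = 2.905

2.905


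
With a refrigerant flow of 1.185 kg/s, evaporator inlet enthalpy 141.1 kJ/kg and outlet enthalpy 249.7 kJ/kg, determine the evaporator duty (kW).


dh = 249.7 - 141.1 = 108.6 kJ/kg
Q_evap = m_dot * dh = 1.185 * 108.6
Q_evap = 128.69 kW

128.69


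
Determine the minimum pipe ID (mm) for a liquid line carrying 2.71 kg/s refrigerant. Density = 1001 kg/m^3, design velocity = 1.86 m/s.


A = m_dot / (rho * v) = 2.71 / (1001 * 1.86) = 0.001455533714 m^2
d = sqrt(4*A/pi) * 1000
d = 43.0 mm

43.0


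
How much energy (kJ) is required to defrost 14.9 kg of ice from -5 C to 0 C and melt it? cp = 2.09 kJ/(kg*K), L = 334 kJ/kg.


Sensible heat = cp * dT = 2.09 * 5 = 10.45 kJ/kg
Total per kg = 10.45 + 334 = 344.45 kJ/kg
Q = m * total = 14.9 * 344.45
Q = 5132.3 kJ

5132.3


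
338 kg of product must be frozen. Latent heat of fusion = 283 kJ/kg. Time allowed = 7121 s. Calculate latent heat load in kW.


Q_lat = m * h_fg / t
Q_lat = 338 * 283 / 7121
Q_lat = 13.43 kW

13.43


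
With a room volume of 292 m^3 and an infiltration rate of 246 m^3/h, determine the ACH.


ACH = flow / volume
ACH = 246 / 292
ACH = 0.842

0.842


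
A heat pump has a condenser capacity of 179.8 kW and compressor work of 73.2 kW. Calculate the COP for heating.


COP_hp = Q_cond / W
COP_hp = 179.8 / 73.2
COP_hp = 2.456

2.456


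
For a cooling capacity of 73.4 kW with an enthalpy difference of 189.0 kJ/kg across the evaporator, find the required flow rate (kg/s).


m_dot = Q / dh
m_dot = 73.4 / 189.0
m_dot = 0.3884 kg/s

0.3884


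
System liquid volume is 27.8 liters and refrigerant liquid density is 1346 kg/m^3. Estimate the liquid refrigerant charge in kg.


Charge = V * rho / 1000
Charge = 27.8 * 1346 / 1000
Charge = 37.42 kg

37.42


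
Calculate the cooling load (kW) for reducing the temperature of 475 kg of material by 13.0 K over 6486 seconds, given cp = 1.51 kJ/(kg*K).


Q = m * cp * dT / t
Q = 475 * 1.51 * 13.0 / 6486
Q = 1.438 kW

1.438


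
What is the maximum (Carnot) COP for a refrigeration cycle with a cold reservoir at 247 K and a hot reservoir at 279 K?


dT = 279 - 247 = 32 K
COP_carnot = T_cold / dT = 247 / 32
COP_carnot = 7.719

7.719


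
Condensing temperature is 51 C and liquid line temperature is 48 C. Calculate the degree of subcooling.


Subcooling = T_cond - T_liquid
Subcooling = 51 - 48
Subcooling = 3 K

3


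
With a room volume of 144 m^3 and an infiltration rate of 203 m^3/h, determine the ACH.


ACH = flow / volume
ACH = 203 / 144
ACH = 1.41

1.41


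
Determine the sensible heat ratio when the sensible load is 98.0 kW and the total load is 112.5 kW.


SHR = Q_sensible / Q_total
SHR = 98.0 / 112.5
SHR = 0.871

0.871


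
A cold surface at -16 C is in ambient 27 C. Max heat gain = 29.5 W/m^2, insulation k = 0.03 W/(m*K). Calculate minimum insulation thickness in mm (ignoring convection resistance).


dT = 27 - (-16) = 43 K
thickness = k * dT / q_max * 1000
thickness = 0.03 * 43 / 29.5 * 1000
thickness = 43.7 mm

43.7


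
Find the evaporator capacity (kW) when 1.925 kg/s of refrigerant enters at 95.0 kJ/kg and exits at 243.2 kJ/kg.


dh = 243.2 - 95.0 = 148.2 kJ/kg
Q_evap = m_dot * dh = 1.925 * 148.2
Q_evap = 285.29 kW

285.29


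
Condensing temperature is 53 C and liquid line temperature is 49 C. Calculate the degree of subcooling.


Subcooling = T_cond - T_liquid
Subcooling = 53 - 49
Subcooling = 4 K

4


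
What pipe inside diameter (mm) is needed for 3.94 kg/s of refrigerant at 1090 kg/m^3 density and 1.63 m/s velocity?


A = m_dot / (rho * v) = 3.94 / (1090 * 1.63) = 0.002217594417 m^2
d = sqrt(4*A/pi) * 1000
d = 53.1 mm

53.1


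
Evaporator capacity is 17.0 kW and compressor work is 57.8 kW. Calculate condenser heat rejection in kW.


Q_cond = Q_evap + W
Q_cond = 17.0 + 57.8
Q_cond = 74.8 kW

74.8


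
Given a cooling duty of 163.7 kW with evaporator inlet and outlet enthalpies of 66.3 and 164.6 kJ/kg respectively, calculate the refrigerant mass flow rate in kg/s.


dh = 164.6 - 66.3 = 98.3 kJ/kg
m_dot = Q / dh = 163.7 / 98.3 = 1.6653 kg/s

1.6653


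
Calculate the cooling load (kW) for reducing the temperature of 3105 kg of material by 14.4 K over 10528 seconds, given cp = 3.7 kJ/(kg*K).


Q = m * cp * dT / t
Q = 3105 * 3.7 * 14.4 / 10528
Q = 15.714 kW

15.714


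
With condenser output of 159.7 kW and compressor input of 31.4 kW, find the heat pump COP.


COP_hp = Q_cond / W
COP_hp = 159.7 / 31.4
COP_hp = 5.086

5.086


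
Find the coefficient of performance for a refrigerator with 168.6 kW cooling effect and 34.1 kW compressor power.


COP = Q_evap / W
COP = 168.6 / 34.1
COP = 4.944

4.944


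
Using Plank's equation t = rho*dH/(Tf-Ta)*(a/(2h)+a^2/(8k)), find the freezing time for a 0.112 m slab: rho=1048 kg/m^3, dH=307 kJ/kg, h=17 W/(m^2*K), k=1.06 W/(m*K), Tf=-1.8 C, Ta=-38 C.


dT = -1.8 - (-38) = 36.2 K
term1 = a/(2h) = 0.112/(2*17) = 0.003294117647
term2 = a^2/(8k) = 0.112^2/(8*1.06) = 0.001479245283
t = rho*dH*1000/dT * (term1 + term2)
t = 1048*307*1000/36.2 * (0.003294117647 + 0.001479245283)
t = 42424 s

42424


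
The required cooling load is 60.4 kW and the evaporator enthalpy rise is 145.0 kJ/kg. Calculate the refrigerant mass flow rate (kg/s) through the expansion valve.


m_dot = Q / dh
m_dot = 60.4 / 145.0
m_dot = 0.4166 kg/s

0.4166


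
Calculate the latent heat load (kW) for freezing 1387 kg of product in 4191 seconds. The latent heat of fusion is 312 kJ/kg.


Q_lat = m * h_fg / t
Q_lat = 1387 * 312 / 4191
Q_lat = 103.26 kW

103.26


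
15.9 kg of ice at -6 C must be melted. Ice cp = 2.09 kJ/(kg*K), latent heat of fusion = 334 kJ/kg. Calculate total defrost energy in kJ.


Sensible heat = cp * dT = 2.09 * 6 = 12.54 kJ/kg
Total per kg = 12.54 + 334 = 346.54 kJ/kg
Q = m * total = 15.9 * 346.54
Q = 5510.0 kJ

5510.0


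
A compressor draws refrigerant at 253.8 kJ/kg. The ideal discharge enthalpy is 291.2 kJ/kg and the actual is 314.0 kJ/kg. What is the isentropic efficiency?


dh_ideal = 291.2 - 253.8 = 37.4 kJ/kg
dh_actual = 314.0 - 253.8 = 60.2 kJ/kg
eta_s = dh_ideal / dh_actual = 37.4 / 60.2
eta_s = 0.6213

0.6213


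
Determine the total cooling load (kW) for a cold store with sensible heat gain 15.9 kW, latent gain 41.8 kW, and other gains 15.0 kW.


Q_total = Q_s + Q_l + Q_misc
Q_total = 15.9 + 41.8 + 15.0
Q_total = 72.7 kW

72.7


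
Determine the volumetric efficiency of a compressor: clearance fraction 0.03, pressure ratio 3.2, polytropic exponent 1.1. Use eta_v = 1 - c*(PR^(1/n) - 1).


PR^(1/n) = 3.2^(1/1.1) = 2.87890446
eta_v = 1 - 0.03 * (2.87890446 - 1)
eta_v = 0.9436

0.9436


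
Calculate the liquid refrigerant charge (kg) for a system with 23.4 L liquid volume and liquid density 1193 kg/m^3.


Charge = V * rho / 1000
Charge = 23.4 * 1193 / 1000
Charge = 27.92 kg

27.92


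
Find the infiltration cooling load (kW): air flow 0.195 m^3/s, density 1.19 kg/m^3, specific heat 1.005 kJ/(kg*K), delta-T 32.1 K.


Q = V_dot * rho * cp * dT
Q = 0.195 * 1.19 * 1.005 * 32.1
Q = 7.486 kW

7.486


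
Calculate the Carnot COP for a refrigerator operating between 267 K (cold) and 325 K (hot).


dT = 325 - 267 = 58 K
COP_carnot = T_cold / dT = 267 / 58
COP_carnot = 4.603

4.603


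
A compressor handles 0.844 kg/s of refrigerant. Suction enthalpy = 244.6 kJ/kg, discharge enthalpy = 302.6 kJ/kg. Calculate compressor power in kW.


dh = 302.6 - 244.6 = 58.0 kJ/kg
W = m_dot * dh = 0.844 * 58.0 = 48.95 kW

48.95


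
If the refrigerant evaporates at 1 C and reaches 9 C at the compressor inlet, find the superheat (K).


Superheat = T_suction - T_evap
Superheat = 9 - (1)
Superheat = 8 K

8


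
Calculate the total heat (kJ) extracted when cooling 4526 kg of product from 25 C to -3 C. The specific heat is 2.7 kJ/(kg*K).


dT = 25 - (-3) = 28 K
Q = m * cp * dT = 4526 * 2.7 * 28
Q = 342166 kJ

342166


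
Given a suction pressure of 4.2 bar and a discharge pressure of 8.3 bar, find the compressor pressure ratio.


PR = P_high / P_low
PR = 8.3 / 4.2
PR = 1.976

1.976


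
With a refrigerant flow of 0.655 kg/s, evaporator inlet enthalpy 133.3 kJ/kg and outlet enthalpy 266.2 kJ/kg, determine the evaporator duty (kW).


dh = 266.2 - 133.3 = 132.9 kJ/kg
Q_evap = m_dot * dh = 0.655 * 132.9
Q_evap = 87.05 kW

87.05


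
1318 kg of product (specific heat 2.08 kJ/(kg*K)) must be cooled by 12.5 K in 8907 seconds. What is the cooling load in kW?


Q = m * cp * dT / t
Q = 1318 * 2.08 * 12.5 / 8907
Q = 3.847 kW

3.847


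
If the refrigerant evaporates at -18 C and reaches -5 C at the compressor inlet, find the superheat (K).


Superheat = T_suction - T_evap
Superheat = -5 - (-18)
Superheat = 13 K

13


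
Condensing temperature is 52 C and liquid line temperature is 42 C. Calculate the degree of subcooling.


Subcooling = T_cond - T_liquid
Subcooling = 52 - 42
Subcooling = 10 K

10


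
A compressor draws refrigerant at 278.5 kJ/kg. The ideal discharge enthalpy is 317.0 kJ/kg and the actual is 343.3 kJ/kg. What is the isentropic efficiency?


dh_ideal = 317.0 - 278.5 = 38.5 kJ/kg
dh_actual = 343.3 - 278.5 = 64.8 kJ/kg
eta_s = dh_ideal / dh_actual = 38.5 / 64.8
eta_s = 0.5941

0.5941


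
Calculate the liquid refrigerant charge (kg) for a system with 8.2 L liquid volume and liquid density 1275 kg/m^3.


Charge = V * rho / 1000
Charge = 8.2 * 1275 / 1000
Charge = 10.46 kg

10.46


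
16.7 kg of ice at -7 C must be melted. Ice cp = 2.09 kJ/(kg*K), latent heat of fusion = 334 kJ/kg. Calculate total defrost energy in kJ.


Sensible heat = cp * dT = 2.09 * 7 = 14.63 kJ/kg
Total per kg = 14.63 + 334 = 348.63 kJ/kg
Q = m * total = 16.7 * 348.63
Q = 5822.1 kJ

5822.1


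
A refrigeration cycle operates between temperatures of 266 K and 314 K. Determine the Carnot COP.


dT = 314 - 266 = 48 K
COP_carnot = T_cold / dT = 266 / 48
COP_carnot = 5.542

5.542


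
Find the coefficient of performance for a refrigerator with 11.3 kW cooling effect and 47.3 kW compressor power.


COP = Q_evap / W
COP = 11.3 / 47.3
COP = 0.239

0.239


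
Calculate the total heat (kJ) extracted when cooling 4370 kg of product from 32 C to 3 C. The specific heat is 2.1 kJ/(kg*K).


dT = 32 - (3) = 29 K
Q = m * cp * dT = 4370 * 2.1 * 29
Q = 266133 kJ

266133


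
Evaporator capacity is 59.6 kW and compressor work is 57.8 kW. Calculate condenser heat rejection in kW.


Q_cond = Q_evap + W
Q_cond = 59.6 + 57.8
Q_cond = 117.4 kW

117.4


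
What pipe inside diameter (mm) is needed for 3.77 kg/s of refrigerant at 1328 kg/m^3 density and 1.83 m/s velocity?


A = m_dot / (rho * v) = 3.77 / (1328 * 1.83) = 0.001551287116 m^2
d = sqrt(4*A/pi) * 1000
d = 44.4 mm

44.4


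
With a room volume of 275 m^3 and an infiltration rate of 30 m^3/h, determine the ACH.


ACH = flow / volume
ACH = 30 / 275
ACH = 0.109

0.109


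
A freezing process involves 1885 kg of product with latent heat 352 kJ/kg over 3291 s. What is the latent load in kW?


Q_lat = m * h_fg / t
Q_lat = 1885 * 352 / 3291
Q_lat = 201.62 kW

201.62


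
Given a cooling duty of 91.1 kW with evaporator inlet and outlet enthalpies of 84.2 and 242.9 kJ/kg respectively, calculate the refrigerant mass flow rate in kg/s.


dh = 242.9 - 84.2 = 158.7 kJ/kg
m_dot = Q / dh = 91.1 / 158.7 = 0.574 kg/s

0.574


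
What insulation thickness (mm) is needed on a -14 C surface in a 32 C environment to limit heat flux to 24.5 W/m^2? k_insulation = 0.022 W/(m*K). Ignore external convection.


dT = 32 - (-14) = 46 K
thickness = k * dT / q_max * 1000
thickness = 0.022 * 46 / 24.5 * 1000
thickness = 41.3 mm

41.3


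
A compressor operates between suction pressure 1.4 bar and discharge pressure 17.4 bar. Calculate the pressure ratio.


PR = P_high / P_low
PR = 17.4 / 1.4
PR = 12.429

12.429


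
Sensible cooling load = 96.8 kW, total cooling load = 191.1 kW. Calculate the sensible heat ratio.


SHR = Q_sensible / Q_total
SHR = 96.8 / 191.1
SHR = 0.507

0.507


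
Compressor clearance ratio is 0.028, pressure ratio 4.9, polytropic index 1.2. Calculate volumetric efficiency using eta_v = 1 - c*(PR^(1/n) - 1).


PR^(1/n) = 4.9^(1/1.2) = 3.75978837
eta_v = 1 - 0.028 * (3.75978837 - 1)
eta_v = 0.9227

0.9227
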